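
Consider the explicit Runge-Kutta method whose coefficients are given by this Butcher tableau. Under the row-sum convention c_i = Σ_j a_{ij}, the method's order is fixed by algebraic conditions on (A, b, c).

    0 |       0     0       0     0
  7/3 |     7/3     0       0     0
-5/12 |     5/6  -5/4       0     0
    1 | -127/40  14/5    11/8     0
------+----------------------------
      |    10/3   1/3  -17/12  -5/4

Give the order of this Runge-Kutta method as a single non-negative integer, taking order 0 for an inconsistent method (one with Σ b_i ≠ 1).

1

b = (10/3, 1/3, -17/12, -5/4)
c = (0, 7/3, -5/12, 1)
Ac = (0, 0, -35/12, 2861/480)
Σ b_i: 10/3·1 + 1/3·1 + (-17/12)·1 + (-5/4)·1 = 1 ✓
b·c: 1/3·7/3 + (-17/12)·(-5/12) + (-5/4)·1 = 17/144 ≠ 1/2 ⇒ order 1.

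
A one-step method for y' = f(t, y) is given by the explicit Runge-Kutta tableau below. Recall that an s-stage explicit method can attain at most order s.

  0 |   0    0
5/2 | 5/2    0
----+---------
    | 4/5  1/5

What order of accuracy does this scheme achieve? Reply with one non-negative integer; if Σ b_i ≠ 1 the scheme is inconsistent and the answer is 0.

2

b = (4/5, 1/5)
c = (0, 5/2)
Σ b_i: 4/5·1 + 1/5·1 = 1 ✓
b·c: 1/5·5/2 = 1/2 ✓; 2 stages ⇒ order 2.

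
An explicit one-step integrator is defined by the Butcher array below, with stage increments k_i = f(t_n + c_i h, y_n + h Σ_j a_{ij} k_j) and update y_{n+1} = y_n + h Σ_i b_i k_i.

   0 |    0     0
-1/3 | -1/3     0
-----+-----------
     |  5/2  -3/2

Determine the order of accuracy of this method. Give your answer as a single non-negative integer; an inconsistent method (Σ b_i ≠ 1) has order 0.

2

b = (5/2, -3/2)
c = (0, -1/3)
Σ b_i: 5/2·1 + (-3/2)·1 = 1 ✓
b·c: (-3/2)·(-1/3) = 1/2 ✓; 2 stages ⇒ order 2.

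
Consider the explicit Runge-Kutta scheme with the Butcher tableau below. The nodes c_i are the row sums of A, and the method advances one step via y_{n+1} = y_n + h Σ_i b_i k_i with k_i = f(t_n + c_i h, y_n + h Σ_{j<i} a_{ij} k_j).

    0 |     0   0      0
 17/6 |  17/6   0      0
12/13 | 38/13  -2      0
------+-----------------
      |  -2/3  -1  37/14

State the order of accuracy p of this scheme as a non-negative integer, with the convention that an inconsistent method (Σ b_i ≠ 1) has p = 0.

0

b = (-2/3, -1, 37/14)
c = (0, 17/6, 12/13)
Ac = (0, 0, -17/3)
Σ b_i: (-2/3)·1 + (-1)·1 + 37/14·1 = 41/42 ≠ 1 ⇒ order 0.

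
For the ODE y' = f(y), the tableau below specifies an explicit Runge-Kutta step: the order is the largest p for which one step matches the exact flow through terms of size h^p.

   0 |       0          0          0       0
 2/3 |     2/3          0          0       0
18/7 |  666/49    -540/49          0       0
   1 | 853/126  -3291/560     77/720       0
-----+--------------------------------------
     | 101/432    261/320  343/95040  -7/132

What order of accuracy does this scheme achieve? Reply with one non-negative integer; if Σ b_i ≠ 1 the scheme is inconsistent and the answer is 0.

4

b = (101/432, 261/320, 343/95040, -7/132)
c = (0, 2/3, 18/7, 1)
Ac = (0, 0, -360/49, -51/14)
Σ b_i: 101/432·1 + 261/320·1 + 343/95040·1 + (-7/132)·1 = 1 ✓
b·c: 261/320·2/3 + 343/95040·18/7 + (-7/132)·1 = 1/2 ✓
b·c²: 261/320·4/9 + 343/95040·324/49 + (-7/132)·1 = 1/3 ✓
b·Ac: 343/95040·(-360/49) + (-7/132)·(-51/14) = 1/6 ✓
b·c³: 261/320·8/27 + 343/95040·5832/343 + (-7/132)·1 = 1/4 ✓
b·(c∘Ac): 343/95040·(-6480/343) + (-7/132)·(-51/14) = 1/8 ✓
b·Ac²: 343/95040·(-240/49) + (-7/132)·(-40/21) = 1/12 ✓
b·A²c: (-7/132)·(-11/14) = 1/24 ✓; 4 stages ⇒ order 4.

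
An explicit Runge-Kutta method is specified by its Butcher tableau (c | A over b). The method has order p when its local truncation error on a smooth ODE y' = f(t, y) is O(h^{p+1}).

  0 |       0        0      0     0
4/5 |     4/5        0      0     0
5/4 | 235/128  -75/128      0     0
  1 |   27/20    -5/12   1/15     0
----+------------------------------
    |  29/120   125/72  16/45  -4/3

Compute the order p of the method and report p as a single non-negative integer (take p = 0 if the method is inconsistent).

b = (29/120, 125/72, 16/45, -4/3)
c = (0, 4/5, 5/4, 1)
Ac = (0, 0, -15/32, -1/4)
Σ b_i: 29/120·1 + 125/72·1 + 16/45·1 + (-4/3)·1 = 1 ✓
b·c: 125/72·4/5 + 16/45·5/4 + (-4/3)·1 = 1/2 ✓
b·c²: 125/72·16/25 + 16/45·25/16 + (-4/3)·1 = 1/3 ✓
b·Ac: 16/45·(-15/32) + (-4/3)·(-1/4) = 1/6 ✓
b·c³: 125/72·64/125 + 16/45·125/64 + (-4/3)·1 = 1/4 ✓
b·(c∘Ac): 16/45·(-75/128) + (-4/3)·(-1/4) = 1/8 ✓
b·Ac²: 16/45·(-3/8) + (-4/3)·(-13/80) = 1/12 ✓
b·A²c: (-4/3)·(-1/32) = 1/24 ✓; 4 stages ⇒ order 4.

4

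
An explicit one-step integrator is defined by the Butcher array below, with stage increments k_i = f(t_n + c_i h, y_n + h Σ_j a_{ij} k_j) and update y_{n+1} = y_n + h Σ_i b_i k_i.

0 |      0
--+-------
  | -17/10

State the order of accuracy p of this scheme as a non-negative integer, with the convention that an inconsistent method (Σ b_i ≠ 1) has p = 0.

b = (-17/10)
c = (0)
Σ b_i: (-17/10)·1 = -17/10 ≠ 1 ⇒ order 0.

0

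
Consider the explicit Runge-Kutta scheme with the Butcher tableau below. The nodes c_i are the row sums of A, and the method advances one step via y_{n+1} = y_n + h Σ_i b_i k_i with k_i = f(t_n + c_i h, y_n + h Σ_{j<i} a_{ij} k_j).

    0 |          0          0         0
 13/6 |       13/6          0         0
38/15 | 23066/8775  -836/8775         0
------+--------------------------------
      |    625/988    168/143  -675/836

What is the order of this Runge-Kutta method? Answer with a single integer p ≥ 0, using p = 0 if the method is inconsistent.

b = (625/988, 168/143, -675/836)
c = (0, 13/6, 38/15)
Ac = (0, 0, -418/2025)
Σ b_i: 625/988·1 + 168/143·1 + (-675/836)·1 = 1 ✓
b·c: 168/143·13/6 + (-675/836)·38/15 = 1/2 ✓
b·c²: 168/143·169/36 + (-675/836)·1444/225 = 1/3 ✓
b·Ac: (-675/836)·(-418/2025) = 1/6 ✓; 3 stages ⇒ order 3.

3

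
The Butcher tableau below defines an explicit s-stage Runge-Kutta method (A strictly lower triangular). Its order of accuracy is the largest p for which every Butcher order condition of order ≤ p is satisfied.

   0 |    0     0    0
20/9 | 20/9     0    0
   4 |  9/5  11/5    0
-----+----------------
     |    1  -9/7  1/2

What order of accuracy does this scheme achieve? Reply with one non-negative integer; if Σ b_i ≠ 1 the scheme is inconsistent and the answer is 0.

0

b = (1, -9/7, 1/2)
c = (0, 20/9, 4)
Ac = (0, 0, 44/9)
Σ b_i: 1·1 + (-9/7)·1 + 1/2·1 = 3/14 ≠ 1 ⇒ order 0.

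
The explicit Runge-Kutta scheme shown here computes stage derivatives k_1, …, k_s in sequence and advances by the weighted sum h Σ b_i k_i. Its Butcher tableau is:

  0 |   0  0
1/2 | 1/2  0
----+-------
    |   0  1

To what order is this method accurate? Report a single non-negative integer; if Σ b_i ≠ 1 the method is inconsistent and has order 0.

b = (0, 1)
c = (0, 1/2)
Σ b_i: 1·1 = 1 ✓
b·c: 1·1/2 = 1/2 ✓; 2 stages ⇒ order 2.

2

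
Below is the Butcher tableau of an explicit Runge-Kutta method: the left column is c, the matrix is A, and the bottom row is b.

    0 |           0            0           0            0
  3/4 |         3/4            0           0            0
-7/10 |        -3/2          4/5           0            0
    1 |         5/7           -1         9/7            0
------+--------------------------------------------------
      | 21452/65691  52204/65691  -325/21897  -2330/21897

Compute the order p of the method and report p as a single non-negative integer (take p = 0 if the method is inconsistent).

3

b = (21452/65691, 52204/65691, -325/21897, -2330/21897)
c = (0, 3/4, -7/10, 1)
Ac = (0, 0, 3/5, -33/20)
Σ b_i: 21452/65691·1 + 52204/65691·1 + (-325/21897)·1 + (-2330/21897)·1 = 1 ✓
b·c: 52204/65691·3/4 + (-325/21897)·(-7/10) + (-2330/21897)·1 = 1/2 ✓
b·c²: 52204/65691·9/16 + (-325/21897)·49/100 + (-2330/21897)·1 = 1/3 ✓
b·Ac: (-325/21897)·3/5 + (-2330/21897)·(-33/20) = 1/6 ✓
b·c³: 52204/65691·27/64 + (-325/21897)·(-343/1000) + (-2330/21897)·1 = 409813/1751760 ≠ 1/4 ⇒ order 3.
b·(c∘Ac): (-325/21897)·(-21/50) + (-2330/21897)·(-33/20) = 1327/7299 ≠ 1/8
b·Ac²: (-325/21897)·9/20 + (-2330/21897)·27/400 = -1349/97320 ≠ 1/12
b·A²c: (-2330/21897)·27/35 = -466/5677 ≠ 1/24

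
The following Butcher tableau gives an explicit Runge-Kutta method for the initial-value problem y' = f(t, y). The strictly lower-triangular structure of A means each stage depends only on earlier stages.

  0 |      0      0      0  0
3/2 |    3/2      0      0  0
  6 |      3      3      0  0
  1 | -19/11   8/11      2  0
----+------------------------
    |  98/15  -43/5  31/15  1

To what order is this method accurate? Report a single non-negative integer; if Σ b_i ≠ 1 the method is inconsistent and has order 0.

2

b = (98/15, -43/5, 31/15, 1)
c = (0, 3/2, 6, 1)
Ac = (0, 0, 9/2, 144/11)
Σ b_i: 98/15·1 + (-43/5)·1 + 31/15·1 + 1·1 = 1 ✓
b·c: (-43/5)·3/2 + 31/15·6 + 1·1 = 1/2 ✓
b·c²: (-43/5)·9/4 + 31/15·36 + 1·1 = 1121/20 ≠ 1/3 ⇒ order 2.
b·Ac: 31/15·9/2 + 1·144/11 = 2463/110 ≠ 1/6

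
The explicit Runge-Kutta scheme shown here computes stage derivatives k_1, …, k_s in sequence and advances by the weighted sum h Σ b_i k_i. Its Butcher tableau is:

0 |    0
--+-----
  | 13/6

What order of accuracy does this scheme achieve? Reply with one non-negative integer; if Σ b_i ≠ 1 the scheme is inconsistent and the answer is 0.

0

b = (13/6)
c = (0)
Σ b_i: 13/6·1 = 13/6 ≠ 1 ⇒ order 0.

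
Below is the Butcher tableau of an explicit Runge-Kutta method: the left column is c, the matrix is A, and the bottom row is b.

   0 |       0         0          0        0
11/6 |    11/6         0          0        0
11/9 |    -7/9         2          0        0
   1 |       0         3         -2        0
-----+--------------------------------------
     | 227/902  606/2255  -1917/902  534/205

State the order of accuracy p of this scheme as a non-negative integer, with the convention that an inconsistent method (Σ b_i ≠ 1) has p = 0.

b = (227/902, 606/2255, -1917/902, 534/205)
c = (0, 11/6, 11/9, 1)
Ac = (0, 0, 11/3, 55/18)
Σ b_i: 227/902·1 + 606/2255·1 + (-1917/902)·1 + 534/205·1 = 1 ✓
b·c: 606/2255·11/6 + (-1917/902)·11/9 + 534/205·1 = 1/2 ✓
b·c²: 606/2255·121/36 + (-1917/902)·121/81 + 534/205·1 = 1/3 ✓
b·Ac: (-1917/902)·11/3 + 534/205·55/18 = 1/6 ✓
b·c³: 606/2255·1331/216 + (-1917/902)·1331/729 + 534/205·1 = 1685/4428 ≠ 1/4 ⇒ order 3.
b·(c∘Ac): (-1917/902)·121/27 + 534/205·55/18 = -385/246 ≠ 1/8
b·Ac²: (-1917/902)·121/18 + 534/205·2299/324 = 92917/22140 ≠ 1/12
b·A²c: 534/205·(-22/3) = -3916/205 ≠ 1/24

3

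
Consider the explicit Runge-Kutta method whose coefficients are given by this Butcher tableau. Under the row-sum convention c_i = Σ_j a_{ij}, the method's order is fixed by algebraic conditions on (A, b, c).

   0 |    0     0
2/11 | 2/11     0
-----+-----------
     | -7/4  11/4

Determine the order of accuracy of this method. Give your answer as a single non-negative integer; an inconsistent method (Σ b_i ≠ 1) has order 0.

2

b = (-7/4, 11/4)
c = (0, 2/11)
Σ b_i: (-7/4)·1 + 11/4·1 = 1 ✓
b·c: 11/4·2/11 = 1/2 ✓; 2 stages ⇒ order 2.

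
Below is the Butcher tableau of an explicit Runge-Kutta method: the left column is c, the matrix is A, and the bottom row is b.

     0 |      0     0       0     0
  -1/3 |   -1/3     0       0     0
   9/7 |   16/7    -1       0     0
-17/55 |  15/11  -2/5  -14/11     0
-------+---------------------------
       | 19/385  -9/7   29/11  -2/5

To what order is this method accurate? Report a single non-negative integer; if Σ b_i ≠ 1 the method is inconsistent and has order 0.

1

b = (19/385, -9/7, 29/11, -2/5)
c = (0, -1/3, 9/7, -17/55)
Ac = (0, 0, 1/3, -248/165)
Σ b_i: 19/385·1 + (-9/7)·1 + 29/11·1 + (-2/5)·1 = 1 ✓
b·c: (-9/7)·(-1/3) + 29/11·9/7 + (-2/5)·(-17/55) = 1084/275 ≠ 1/2 ⇒ order 1.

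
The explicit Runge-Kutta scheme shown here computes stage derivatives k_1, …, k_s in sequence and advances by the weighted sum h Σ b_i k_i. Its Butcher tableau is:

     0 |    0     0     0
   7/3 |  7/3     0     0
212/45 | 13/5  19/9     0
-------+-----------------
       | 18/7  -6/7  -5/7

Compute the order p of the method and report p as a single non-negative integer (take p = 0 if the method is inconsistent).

1

b = (18/7, -6/7, -5/7)
c = (0, 7/3, 212/45)
Ac = (0, 0, 133/27)
Σ b_i: 18/7·1 + (-6/7)·1 + (-5/7)·1 = 1 ✓
b·c: (-6/7)·7/3 + (-5/7)·212/45 = -338/63 ≠ 1/2 ⇒ order 1.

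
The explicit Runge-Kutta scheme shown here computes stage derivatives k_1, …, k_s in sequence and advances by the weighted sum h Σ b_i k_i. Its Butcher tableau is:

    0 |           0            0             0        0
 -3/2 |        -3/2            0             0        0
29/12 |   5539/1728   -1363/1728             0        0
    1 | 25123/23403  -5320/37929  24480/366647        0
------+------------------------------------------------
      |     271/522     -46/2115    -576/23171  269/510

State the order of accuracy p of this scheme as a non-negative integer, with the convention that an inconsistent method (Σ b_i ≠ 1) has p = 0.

b = (271/522, -46/2115, -576/23171, 269/510)
c = (0, -3/2, 29/12, 1)
Ac = (0, 0, 1363/1152, 100/269)
Σ b_i: 271/522·1 + (-46/2115)·1 + (-576/23171)·1 + 269/510·1 = 1 ✓
b·c: (-46/2115)·(-3/2) + (-576/23171)·29/12 + 269/510·1 = 1/2 ✓
b·c²: (-46/2115)·9/4 + (-576/23171)·841/144 + 269/510·1 = 1/3 ✓
b·Ac: (-576/23171)·1363/1152 + 269/510·100/269 = 1/6 ✓
b·c³: (-46/2115)·(-27/8) + (-576/23171)·24389/1728 + 269/510·1 = 1/4 ✓
b·(c∘Ac): (-576/23171)·39527/13824 + 269/510·100/269 = 1/8 ✓
b·Ac²: (-576/23171)·(-1363/768) + 269/510·20/269 = 1/12 ✓
b·A²c: 269/510·85/1076 = 1/24 ✓; 4 stages ⇒ order 4.

4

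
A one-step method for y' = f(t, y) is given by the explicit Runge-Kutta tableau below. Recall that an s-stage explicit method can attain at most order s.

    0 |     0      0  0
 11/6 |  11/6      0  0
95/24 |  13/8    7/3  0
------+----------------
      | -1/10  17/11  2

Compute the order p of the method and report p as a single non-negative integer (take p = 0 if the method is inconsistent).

0

b = (-1/10, 17/11, 2)
c = (0, 11/6, 95/24)
Ac = (0, 0, 77/18)
Σ b_i: (-1/10)·1 + 17/11·1 + 2·1 = 379/110 ≠ 1 ⇒ order 0.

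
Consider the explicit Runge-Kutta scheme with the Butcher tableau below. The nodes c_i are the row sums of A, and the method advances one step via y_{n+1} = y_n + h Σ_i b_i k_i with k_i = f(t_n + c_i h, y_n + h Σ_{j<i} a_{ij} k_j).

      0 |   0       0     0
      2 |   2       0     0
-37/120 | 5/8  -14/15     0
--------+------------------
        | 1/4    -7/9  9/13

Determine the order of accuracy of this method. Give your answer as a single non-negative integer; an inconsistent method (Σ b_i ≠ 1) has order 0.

0

b = (1/4, -7/9, 9/13)
c = (0, 2, -37/120)
Ac = (0, 0, -28/15)
Σ b_i: 1/4·1 + (-7/9)·1 + 9/13·1 = 77/468 ≠ 1 ⇒ order 0.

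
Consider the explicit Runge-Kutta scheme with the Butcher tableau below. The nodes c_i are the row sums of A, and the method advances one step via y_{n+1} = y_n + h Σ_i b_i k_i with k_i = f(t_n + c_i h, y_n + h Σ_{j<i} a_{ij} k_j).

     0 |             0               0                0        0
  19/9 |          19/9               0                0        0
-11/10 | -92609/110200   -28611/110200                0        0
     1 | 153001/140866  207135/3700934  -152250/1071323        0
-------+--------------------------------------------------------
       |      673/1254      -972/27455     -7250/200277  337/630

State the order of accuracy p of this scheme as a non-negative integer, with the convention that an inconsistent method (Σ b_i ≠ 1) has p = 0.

b = (673/1254, -972/27455, -7250/200277, 337/630)
c = (0, 19/9, -11/10, 1)
Ac = (0, 0, -3179/5800, 185/674)
Σ b_i: 673/1254·1 + (-972/27455)·1 + (-7250/200277)·1 + 337/630·1 = 1 ✓
b·c: (-972/27455)·19/9 + (-7250/200277)·(-11/10) + 337/630·1 = 1/2 ✓
b·c²: (-972/27455)·361/81 + (-7250/200277)·121/100 + 337/630·1 = 1/3 ✓
b·Ac: (-7250/200277)·(-3179/5800) + 337/630·185/674 = 1/6 ✓
b·c³: (-972/27455)·6859/729 + (-7250/200277)·(-1331/1000) + 337/630·1 = 1/4 ✓
b·(c∘Ac): (-7250/200277)·34969/58000 + 337/630·185/674 = 1/8 ✓
b·Ac²: (-7250/200277)·(-60401/52200) + 337/630·235/3033 = 1/12 ✓
b·A²c: 337/630·105/1348 = 1/24 ✓; 4 stages ⇒ order 4.

4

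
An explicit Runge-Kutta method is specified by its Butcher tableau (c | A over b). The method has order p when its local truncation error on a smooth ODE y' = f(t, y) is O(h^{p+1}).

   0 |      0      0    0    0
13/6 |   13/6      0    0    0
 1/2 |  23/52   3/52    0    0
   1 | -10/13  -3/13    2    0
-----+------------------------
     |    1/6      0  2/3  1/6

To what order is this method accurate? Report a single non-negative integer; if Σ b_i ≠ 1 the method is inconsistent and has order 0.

4

b = (1/6, 0, 2/3, 1/6)
c = (0, 13/6, 1/2, 1)
Ac = (0, 0, 1/8, 1/2)
Σ b_i: 1/6·1 + 2/3·1 + 1/6·1 = 1 ✓
b·c: 2/3·1/2 + 1/6·1 = 1/2 ✓
b·c²: 2/3·1/4 + 1/6·1 = 1/3 ✓
b·Ac: 2/3·1/8 + 1/6·1/2 = 1/6 ✓
b·c³: 2/3·1/8 + 1/6·1 = 1/4 ✓
b·(c∘Ac): 2/3·1/16 + 1/6·1/2 = 1/8 ✓
b·Ac²: 2/3·13/48 + 1/6·(-7/12) = 1/12 ✓
b·A²c: 1/6·1/4 = 1/24 ✓; 4 stages ⇒ order 4.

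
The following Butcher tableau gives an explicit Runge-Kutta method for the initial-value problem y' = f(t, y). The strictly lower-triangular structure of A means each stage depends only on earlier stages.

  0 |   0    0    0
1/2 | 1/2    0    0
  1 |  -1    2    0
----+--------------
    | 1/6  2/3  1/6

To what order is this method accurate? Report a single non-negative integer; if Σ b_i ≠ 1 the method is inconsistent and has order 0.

3

b = (1/6, 2/3, 1/6)
c = (0, 1/2, 1)
Ac = (0, 0, 1)
Σ b_i: 1/6·1 + 2/3·1 + 1/6·1 = 1 ✓
b·c: 2/3·1/2 + 1/6·1 = 1/2 ✓
b·c²: 2/3·1/4 + 1/6·1 = 1/3 ✓
b·Ac: 1/6·1 = 1/6 ✓; 3 stages ⇒ order 3.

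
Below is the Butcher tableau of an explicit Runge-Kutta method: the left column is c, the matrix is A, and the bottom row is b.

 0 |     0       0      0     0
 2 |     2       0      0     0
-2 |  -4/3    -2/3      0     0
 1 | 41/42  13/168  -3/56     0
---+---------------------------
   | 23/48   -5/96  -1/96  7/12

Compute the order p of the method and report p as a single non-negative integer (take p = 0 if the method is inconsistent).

b = (23/48, -5/96, -1/96, 7/12)
c = (0, 2, -2, 1)
Ac = (0, 0, -4/3, 11/42)
Σ b_i: 23/48·1 + (-5/96)·1 + (-1/96)·1 + 7/12·1 = 1 ✓
b·c: (-5/96)·2 + (-1/96)·(-2) + 7/12·1 = 1/2 ✓
b·c²: (-5/96)·4 + (-1/96)·4 + 7/12·1 = 1/3 ✓
b·Ac: (-1/96)·(-4/3) + 7/12·11/42 = 1/6 ✓
b·c³: (-5/96)·8 + (-1/96)·(-8) + 7/12·1 = 1/4 ✓
b·(c∘Ac): (-1/96)·8/3 + 7/12·11/42 = 1/8 ✓
b·Ac²: (-1/96)·(-8/3) + 7/12·2/21 = 1/12 ✓
b·A²c: 7/12·1/14 = 1/24 ✓; 4 stages ⇒ order 4.

4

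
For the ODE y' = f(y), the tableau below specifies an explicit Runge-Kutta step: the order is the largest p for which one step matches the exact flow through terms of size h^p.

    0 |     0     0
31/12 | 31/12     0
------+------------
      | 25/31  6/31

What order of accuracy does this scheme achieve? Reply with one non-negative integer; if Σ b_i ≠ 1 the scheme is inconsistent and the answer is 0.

2

b = (25/31, 6/31)
c = (0, 31/12)
Σ b_i: 25/31·1 + 6/31·1 = 1 ✓
b·c: 6/31·31/12 = 1/2 ✓; 2 stages ⇒ order 2.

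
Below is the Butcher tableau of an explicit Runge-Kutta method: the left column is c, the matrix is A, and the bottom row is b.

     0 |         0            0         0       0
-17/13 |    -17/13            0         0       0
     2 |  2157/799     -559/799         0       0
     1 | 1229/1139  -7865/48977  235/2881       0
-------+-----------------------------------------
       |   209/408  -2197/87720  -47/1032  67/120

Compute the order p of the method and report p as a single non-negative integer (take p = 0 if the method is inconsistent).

b = (209/408, -2197/87720, -47/1032, 67/120)
c = (0, -17/13, 2, 1)
Ac = (0, 0, 43/47, 25/67)
Σ b_i: 209/408·1 + (-2197/87720)·1 + (-47/1032)·1 + 67/120·1 = 1 ✓
b·c: (-2197/87720)·(-17/13) + (-47/1032)·2 + 67/120·1 = 1/2 ✓
b·c²: (-2197/87720)·289/169 + (-47/1032)·4 + 67/120·1 = 1/3 ✓
b·Ac: (-47/1032)·43/47 + 67/120·25/67 = 1/6 ✓
b·c³: (-2197/87720)·(-4913/2197) + (-47/1032)·8 + 67/120·1 = 1/4 ✓
b·(c∘Ac): (-47/1032)·86/47 + 67/120·25/67 = 1/8 ✓
b·Ac²: (-47/1032)·(-731/611) + 67/120·45/871 = 1/12 ✓
b·A²c: 67/120·5/67 = 1/24 ✓; 4 stages ⇒ order 4.

4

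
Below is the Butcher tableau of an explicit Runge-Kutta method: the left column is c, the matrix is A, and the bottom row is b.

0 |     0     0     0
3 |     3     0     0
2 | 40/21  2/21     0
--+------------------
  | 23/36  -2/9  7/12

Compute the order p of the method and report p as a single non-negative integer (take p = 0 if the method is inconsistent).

3

b = (23/36, -2/9, 7/12)
c = (0, 3, 2)
Ac = (0, 0, 2/7)
Σ b_i: 23/36·1 + (-2/9)·1 + 7/12·1 = 1 ✓
b·c: (-2/9)·3 + 7/12·2 = 1/2 ✓
b·c²: (-2/9)·9 + 7/12·4 = 1/3 ✓
b·Ac: 7/12·2/7 = 1/6 ✓; 3 stages ⇒ order 3.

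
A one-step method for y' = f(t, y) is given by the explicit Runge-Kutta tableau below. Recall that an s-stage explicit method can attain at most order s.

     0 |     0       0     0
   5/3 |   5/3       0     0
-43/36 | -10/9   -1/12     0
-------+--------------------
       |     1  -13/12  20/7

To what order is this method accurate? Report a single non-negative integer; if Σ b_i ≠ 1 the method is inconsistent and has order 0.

0

b = (1, -13/12, 20/7)
c = (0, 5/3, -43/36)
Ac = (0, 0, -5/36)
Σ b_i: 1·1 + (-13/12)·1 + 20/7·1 = 233/84 ≠ 1 ⇒ order 0.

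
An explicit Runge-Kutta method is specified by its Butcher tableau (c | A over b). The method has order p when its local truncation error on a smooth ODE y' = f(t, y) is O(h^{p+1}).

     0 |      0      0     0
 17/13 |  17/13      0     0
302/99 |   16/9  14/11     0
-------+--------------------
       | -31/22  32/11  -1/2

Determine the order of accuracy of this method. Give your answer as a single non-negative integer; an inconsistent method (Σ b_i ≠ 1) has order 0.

b = (-31/22, 32/11, -1/2)
c = (0, 17/13, 302/99)
Ac = (0, 0, 238/143)
Σ b_i: (-31/22)·1 + 32/11·1 + (-1/2)·1 = 1 ✓
b·c: 32/11·17/13 + (-1/2)·302/99 = 2933/1287 ≠ 1/2 ⇒ order 1.

1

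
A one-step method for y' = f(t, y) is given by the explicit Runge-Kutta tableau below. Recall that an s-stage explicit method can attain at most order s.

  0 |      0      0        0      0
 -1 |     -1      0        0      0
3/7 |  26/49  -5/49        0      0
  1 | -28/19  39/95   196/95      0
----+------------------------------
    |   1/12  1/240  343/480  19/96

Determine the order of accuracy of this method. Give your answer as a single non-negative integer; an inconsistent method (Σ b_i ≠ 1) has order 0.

4

b = (1/12, 1/240, 343/480, 19/96)
c = (0, -1, 3/7, 1)
Ac = (0, 0, 5/49, 9/19)
Σ b_i: 1/12·1 + 1/240·1 + 343/480·1 + 19/96·1 = 1 ✓
b·c: 1/240·(-1) + 343/480·3/7 + 19/96·1 = 1/2 ✓
b·c²: 1/240·1 + 343/480·9/49 + 19/96·1 = 1/3 ✓
b·Ac: 343/480·5/49 + 19/96·9/19 = 1/6 ✓
b·c³: 1/240·(-1) + 343/480·27/343 + 19/96·1 = 1/4 ✓
b·(c∘Ac): 343/480·15/343 + 19/96·9/19 = 1/8 ✓
b·Ac²: 343/480·(-5/49) + 19/96·15/19 = 1/12 ✓
b·A²c: 19/96·4/19 = 1/24 ✓; 4 stages ⇒ order 4.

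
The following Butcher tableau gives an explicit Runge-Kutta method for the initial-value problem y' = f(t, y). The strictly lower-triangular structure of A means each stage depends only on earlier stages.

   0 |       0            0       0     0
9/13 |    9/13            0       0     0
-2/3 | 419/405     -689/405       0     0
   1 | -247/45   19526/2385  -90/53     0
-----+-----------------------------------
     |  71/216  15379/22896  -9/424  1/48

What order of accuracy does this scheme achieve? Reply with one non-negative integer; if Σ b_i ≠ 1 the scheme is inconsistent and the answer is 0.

4

b = (71/216, 15379/22896, -9/424, 1/48)
c = (0, 9/13, -2/3, 1)
Ac = (0, 0, -53/45, 34/5)
Σ b_i: 71/216·1 + 15379/22896·1 + (-9/424)·1 + 1/48·1 = 1 ✓
b·c: 15379/22896·9/13 + (-9/424)·(-2/3) + 1/48·1 = 1/2 ✓
b·c²: 15379/22896·81/169 + (-9/424)·4/9 + 1/48·1 = 1/3 ✓
b·Ac: (-9/424)·(-53/45) + 1/48·34/5 = 1/6 ✓
b·c³: 15379/22896·729/2197 + (-9/424)·(-8/27) + 1/48·1 = 1/4 ✓
b·(c∘Ac): (-9/424)·106/135 + 1/48·34/5 = 1/8 ✓
b·Ac²: (-9/424)·(-53/65) + 1/48·206/65 = 1/12 ✓
b·A²c: 1/48·2 = 1/24 ✓; 4 stages ⇒ order 4.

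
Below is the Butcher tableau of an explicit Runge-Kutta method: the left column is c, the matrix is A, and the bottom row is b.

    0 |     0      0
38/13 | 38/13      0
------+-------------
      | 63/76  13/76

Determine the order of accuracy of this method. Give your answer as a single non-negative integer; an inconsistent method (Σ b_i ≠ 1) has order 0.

2

b = (63/76, 13/76)
c = (0, 38/13)
Σ b_i: 63/76·1 + 13/76·1 = 1 ✓
b·c: 13/76·38/13 = 1/2 ✓; 2 stages ⇒ order 2.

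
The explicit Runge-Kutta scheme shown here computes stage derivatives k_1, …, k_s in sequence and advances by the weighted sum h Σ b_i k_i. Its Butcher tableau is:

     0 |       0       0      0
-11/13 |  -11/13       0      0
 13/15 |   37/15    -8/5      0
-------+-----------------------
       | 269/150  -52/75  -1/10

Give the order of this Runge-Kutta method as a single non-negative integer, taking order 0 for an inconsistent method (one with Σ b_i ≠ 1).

b = (269/150, -52/75, -1/10)
c = (0, -11/13, 13/15)
Ac = (0, 0, 88/65)
Σ b_i: 269/150·1 + (-52/75)·1 + (-1/10)·1 = 1 ✓
b·c: (-52/75)·(-11/13) + (-1/10)·13/15 = 1/2 ✓
b·c²: (-52/75)·121/169 + (-1/10)·169/225 = -16717/29250 ≠ 1/3 ⇒ order 2.
b·Ac: (-1/10)·88/65 = -44/325 ≠ 1/6

2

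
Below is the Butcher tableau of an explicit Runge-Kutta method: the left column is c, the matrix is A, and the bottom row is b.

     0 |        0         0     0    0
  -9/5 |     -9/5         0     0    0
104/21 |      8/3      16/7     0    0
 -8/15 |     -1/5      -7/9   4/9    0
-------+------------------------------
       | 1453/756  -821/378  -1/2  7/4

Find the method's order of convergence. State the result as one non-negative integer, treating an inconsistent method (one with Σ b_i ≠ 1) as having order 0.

b = (1453/756, -821/378, -1/2, 7/4)
c = (0, -9/5, 104/21, -8/15)
Ac = (0, 0, -144/35, 3403/945)
Σ b_i: 1453/756·1 + (-821/378)·1 + (-1/2)·1 + 7/4·1 = 1 ✓
b·c: (-821/378)·(-9/5) + (-1/2)·104/21 + 7/4·(-8/15) = 1/2 ✓
b·c²: (-821/378)·81/25 + (-1/2)·10816/441 + 7/4·64/225 = -414593/22050 ≠ 1/3 ⇒ order 2.
b·Ac: (-1/2)·(-144/35) + 7/4·3403/945 = 31597/3780 ≠ 1/6

2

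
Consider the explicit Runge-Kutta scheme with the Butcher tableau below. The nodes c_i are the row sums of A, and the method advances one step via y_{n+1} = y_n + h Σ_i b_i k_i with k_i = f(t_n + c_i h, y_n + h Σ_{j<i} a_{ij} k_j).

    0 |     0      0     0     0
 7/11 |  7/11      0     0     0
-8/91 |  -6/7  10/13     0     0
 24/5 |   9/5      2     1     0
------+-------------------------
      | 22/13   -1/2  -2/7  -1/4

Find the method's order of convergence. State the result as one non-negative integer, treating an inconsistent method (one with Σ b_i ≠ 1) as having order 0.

b = (22/13, -1/2, -2/7, -1/4)
c = (0, 7/11, -8/91, 24/5)
Ac = (0, 0, 70/143, 1186/1001)
Σ b_i: 22/13·1 + (-1/2)·1 + (-2/7)·1 + (-1/4)·1 = 239/364 ≠ 1 ⇒ order 0.

0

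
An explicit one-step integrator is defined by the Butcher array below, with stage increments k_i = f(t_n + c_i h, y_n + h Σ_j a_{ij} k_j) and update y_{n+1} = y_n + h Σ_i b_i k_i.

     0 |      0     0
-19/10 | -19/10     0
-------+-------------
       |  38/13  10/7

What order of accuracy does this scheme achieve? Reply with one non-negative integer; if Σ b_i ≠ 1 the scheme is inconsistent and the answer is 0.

b = (38/13, 10/7)
c = (0, -19/10)
Σ b_i: 38/13·1 + 10/7·1 = 396/91 ≠ 1 ⇒ order 0.

0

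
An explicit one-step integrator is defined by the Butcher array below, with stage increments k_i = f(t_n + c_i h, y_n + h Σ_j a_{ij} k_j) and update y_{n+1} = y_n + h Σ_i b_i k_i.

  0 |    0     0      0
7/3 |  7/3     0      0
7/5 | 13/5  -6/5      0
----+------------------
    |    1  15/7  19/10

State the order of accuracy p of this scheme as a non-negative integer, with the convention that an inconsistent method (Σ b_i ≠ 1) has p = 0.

0

b = (1, 15/7, 19/10)
c = (0, 7/3, 7/5)
Ac = (0, 0, -14/5)
Σ b_i: 1·1 + 15/7·1 + 19/10·1 = 353/70 ≠ 1 ⇒ order 0.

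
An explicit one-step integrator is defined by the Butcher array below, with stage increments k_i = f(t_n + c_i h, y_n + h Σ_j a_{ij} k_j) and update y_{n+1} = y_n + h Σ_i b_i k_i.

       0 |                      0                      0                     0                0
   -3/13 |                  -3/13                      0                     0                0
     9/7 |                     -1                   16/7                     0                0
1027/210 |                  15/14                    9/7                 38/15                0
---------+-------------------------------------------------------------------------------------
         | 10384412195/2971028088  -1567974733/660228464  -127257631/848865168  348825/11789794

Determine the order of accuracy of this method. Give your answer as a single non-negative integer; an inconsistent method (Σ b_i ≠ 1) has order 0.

b = (10384412195/2971028088, -1567974733/660228464, -127257631/848865168, 348825/11789794)
c = (0, -3/13, 9/7, 1027/210)
Ac = (0, 0, -48/91, 1347/455)
Σ b_i: 10384412195/2971028088·1 + (-1567974733/660228464)·1 + (-127257631/848865168)·1 + 348825/11789794·1 = 1 ✓
b·c: (-1567974733/660228464)·(-3/13) + (-127257631/848865168)·9/7 + 348825/11789794·1027/210 = 1/2 ✓
b·c²: (-1567974733/660228464)·9/169 + (-127257631/848865168)·81/49 + 348825/11789794·1054729/44100 = 1/3 ✓
b·Ac: (-127257631/848865168)·(-48/91) + 348825/11789794·1347/455 = 1/6 ✓
b·c³: (-1567974733/660228464)·(-27/2197) + (-127257631/848865168)·729/343 + 348825/11789794·1083206683/9261000 = 4616629692253/1455803763120 ≠ 1/4 ⇒ order 3.
b·(c∘Ac): (-127257631/848865168)·(-432/637) + 348825/11789794·35471/2450 = 7961140791/15020197556 ≠ 1/8
b·Ac²: (-127257631/848865168)·144/1183 + 348825/11789794·176229/41405 = 808693027/7510098778 ≠ 1/12
b·A²c: 348825/11789794·(-608/455) = -21208560/536435627 ≠ 1/24

3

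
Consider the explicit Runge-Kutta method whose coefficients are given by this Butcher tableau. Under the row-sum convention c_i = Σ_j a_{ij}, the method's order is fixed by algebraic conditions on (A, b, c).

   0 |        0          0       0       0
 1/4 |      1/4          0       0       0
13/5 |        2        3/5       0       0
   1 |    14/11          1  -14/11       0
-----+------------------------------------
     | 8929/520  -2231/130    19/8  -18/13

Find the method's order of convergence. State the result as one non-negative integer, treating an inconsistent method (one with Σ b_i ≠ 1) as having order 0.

2

b = (8929/520, -2231/130, 19/8, -18/13)
c = (0, 1/4, 13/5, 1)
Ac = (0, 0, 3/20, -673/220)
Σ b_i: 8929/520·1 + (-2231/130)·1 + 19/8·1 + (-18/13)·1 = 1 ✓
b·c: (-2231/130)·1/4 + 19/8·13/5 + (-18/13)·1 = 1/2 ✓
b·c²: (-2231/130)·1/16 + 19/8·169/25 + (-18/13)·1 = 141417/10400 ≠ 1/3 ⇒ order 2.
b·Ac: 19/8·3/20 + (-18/13)·(-673/220) = 105063/22880 ≠ 1/6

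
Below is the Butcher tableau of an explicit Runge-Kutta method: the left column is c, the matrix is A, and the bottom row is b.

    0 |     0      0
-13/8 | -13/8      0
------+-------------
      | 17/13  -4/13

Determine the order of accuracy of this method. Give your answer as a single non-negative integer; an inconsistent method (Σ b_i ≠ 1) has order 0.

2

b = (17/13, -4/13)
c = (0, -13/8)
Σ b_i: 17/13·1 + (-4/13)·1 = 1 ✓
b·c: (-4/13)·(-13/8) = 1/2 ✓; 2 stages ⇒ order 2.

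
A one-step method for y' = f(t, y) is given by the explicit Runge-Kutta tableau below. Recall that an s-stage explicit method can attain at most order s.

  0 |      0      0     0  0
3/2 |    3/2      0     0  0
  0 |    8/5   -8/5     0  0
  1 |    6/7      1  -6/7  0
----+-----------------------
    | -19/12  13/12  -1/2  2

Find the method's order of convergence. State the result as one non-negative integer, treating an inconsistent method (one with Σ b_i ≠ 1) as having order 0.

1

b = (-19/12, 13/12, -1/2, 2)
c = (0, 3/2, 0, 1)
Ac = (0, 0, -12/5, 3/2)
Σ b_i: (-19/12)·1 + 13/12·1 + (-1/2)·1 + 2·1 = 1 ✓
b·c: 13/12·3/2 + 2·1 = 29/8 ≠ 1/2 ⇒ order 1.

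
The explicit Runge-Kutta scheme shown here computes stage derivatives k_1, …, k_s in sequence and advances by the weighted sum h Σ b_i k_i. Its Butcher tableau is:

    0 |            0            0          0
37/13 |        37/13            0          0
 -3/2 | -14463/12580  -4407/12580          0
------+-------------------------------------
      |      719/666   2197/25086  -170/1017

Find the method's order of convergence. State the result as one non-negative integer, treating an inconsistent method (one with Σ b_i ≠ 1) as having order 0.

3

b = (719/666, 2197/25086, -170/1017)
c = (0, 37/13, -3/2)
Ac = (0, 0, -339/340)
Σ b_i: 719/666·1 + 2197/25086·1 + (-170/1017)·1 = 1 ✓
b·c: 2197/25086·37/13 + (-170/1017)·(-3/2) = 1/2 ✓
b·c²: 2197/25086·1369/169 + (-170/1017)·9/4 = 1/3 ✓
b·Ac: (-170/1017)·(-339/340) = 1/6 ✓; 3 stages ⇒ order 3.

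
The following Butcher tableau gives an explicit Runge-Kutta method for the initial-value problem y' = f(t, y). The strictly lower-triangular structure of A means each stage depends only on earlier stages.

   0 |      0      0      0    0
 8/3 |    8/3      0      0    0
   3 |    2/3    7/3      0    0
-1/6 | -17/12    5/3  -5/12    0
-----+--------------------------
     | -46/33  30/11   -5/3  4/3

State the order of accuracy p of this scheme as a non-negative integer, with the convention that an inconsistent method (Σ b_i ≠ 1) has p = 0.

b = (-46/33, 30/11, -5/3, 4/3)
c = (0, 8/3, 3, -1/6)
Ac = (0, 0, 56/9, 115/36)
Σ b_i: (-46/33)·1 + 30/11·1 + (-5/3)·1 + 4/3·1 = 1 ✓
b·c: 30/11·8/3 + (-5/3)·3 + 4/3·(-1/6) = 203/99 ≠ 1/2 ⇒ order 1.

1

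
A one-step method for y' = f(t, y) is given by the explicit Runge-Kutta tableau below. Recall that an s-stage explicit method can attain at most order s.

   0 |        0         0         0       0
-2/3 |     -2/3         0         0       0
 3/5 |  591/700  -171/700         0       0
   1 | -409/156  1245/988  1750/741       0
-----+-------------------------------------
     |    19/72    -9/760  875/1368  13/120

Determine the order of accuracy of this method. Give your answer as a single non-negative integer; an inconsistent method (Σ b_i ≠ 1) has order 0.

b = (19/72, -9/760, 875/1368, 13/120)
c = (0, -2/3, 3/5, 1)
Ac = (0, 0, 57/350, 15/26)
Σ b_i: 19/72·1 + (-9/760)·1 + 875/1368·1 + 13/120·1 = 1 ✓
b·c: (-9/760)·(-2/3) + 875/1368·3/5 + 13/120·1 = 1/2 ✓
b·c²: (-9/760)·4/9 + 875/1368·9/25 + 13/120·1 = 1/3 ✓
b·Ac: 875/1368·57/350 + 13/120·15/26 = 1/6 ✓
b·c³: (-9/760)·(-8/27) + 875/1368·27/125 + 13/120·1 = 1/4 ✓
b·(c∘Ac): 875/1368·171/1750 + 13/120·15/26 = 1/8 ✓
b·Ac²: 875/1368·(-19/175) + 13/120·55/39 = 1/12 ✓
b·A²c: 13/120·5/13 = 1/24 ✓; 4 stages ⇒ order 4.

4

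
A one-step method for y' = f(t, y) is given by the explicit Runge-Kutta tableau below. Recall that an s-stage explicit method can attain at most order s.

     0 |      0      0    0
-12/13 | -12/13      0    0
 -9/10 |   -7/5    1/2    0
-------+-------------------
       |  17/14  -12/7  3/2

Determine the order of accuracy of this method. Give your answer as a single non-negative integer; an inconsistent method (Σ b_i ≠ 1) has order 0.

b = (17/14, -12/7, 3/2)
c = (0, -12/13, -9/10)
Ac = (0, 0, -6/13)
Σ b_i: 17/14·1 + (-12/7)·1 + 3/2·1 = 1 ✓
b·c: (-12/7)·(-12/13) + 3/2·(-9/10) = 423/1820 ≠ 1/2 ⇒ order 1.

1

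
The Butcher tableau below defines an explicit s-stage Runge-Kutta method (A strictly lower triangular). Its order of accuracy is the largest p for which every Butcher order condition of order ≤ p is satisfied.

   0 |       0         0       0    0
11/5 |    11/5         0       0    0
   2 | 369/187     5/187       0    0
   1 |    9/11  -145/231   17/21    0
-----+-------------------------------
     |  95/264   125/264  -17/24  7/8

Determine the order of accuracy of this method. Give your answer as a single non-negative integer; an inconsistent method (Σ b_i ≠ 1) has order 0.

4

b = (95/264, 125/264, -17/24, 7/8)
c = (0, 11/5, 2, 1)
Ac = (0, 0, 1/17, 5/21)
Σ b_i: 95/264·1 + 125/264·1 + (-17/24)·1 + 7/8·1 = 1 ✓
b·c: 125/264·11/5 + (-17/24)·2 + 7/8·1 = 1/2 ✓
b·c²: 125/264·121/25 + (-17/24)·4 + 7/8·1 = 1/3 ✓
b·Ac: (-17/24)·1/17 + 7/8·5/21 = 1/6 ✓
b·c³: 125/264·1331/125 + (-17/24)·8 + 7/8·1 = 1/4 ✓
b·(c∘Ac): (-17/24)·2/17 + 7/8·5/21 = 1/8 ✓
b·Ac²: (-17/24)·11/85 + 7/8·1/5 = 1/12 ✓
b·A²c: 7/8·1/21 = 1/24 ✓; 4 stages ⇒ order 4.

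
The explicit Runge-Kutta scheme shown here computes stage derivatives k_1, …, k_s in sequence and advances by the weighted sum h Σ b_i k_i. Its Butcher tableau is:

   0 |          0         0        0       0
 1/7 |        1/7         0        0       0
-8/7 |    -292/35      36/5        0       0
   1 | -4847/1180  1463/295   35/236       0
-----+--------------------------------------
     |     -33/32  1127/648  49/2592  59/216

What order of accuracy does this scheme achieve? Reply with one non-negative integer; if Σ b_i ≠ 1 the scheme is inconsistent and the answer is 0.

b = (-33/32, 1127/648, 49/2592, 59/216)
c = (0, 1/7, -8/7, 1)
Ac = (0, 0, 36/35, 159/295)
Σ b_i: (-33/32)·1 + 1127/648·1 + 49/2592·1 + 59/216·1 = 1 ✓
b·c: 1127/648·1/7 + 49/2592·(-8/7) + 59/216·1 = 1/2 ✓
b·c²: 1127/648·1/49 + 49/2592·64/49 + 59/216·1 = 1/3 ✓
b·Ac: 49/2592·36/35 + 59/216·159/295 = 1/6 ✓
b·c³: 1127/648·1/343 + 49/2592·(-512/343) + 59/216·1 = 1/4 ✓
b·(c∘Ac): 49/2592·(-288/245) + 59/216·159/295 = 1/8 ✓
b·Ac²: 49/2592·36/245 + 59/216·87/295 = 1/12 ✓
b·A²c: 59/216·9/59 = 1/24 ✓; 4 stages ⇒ order 4.

4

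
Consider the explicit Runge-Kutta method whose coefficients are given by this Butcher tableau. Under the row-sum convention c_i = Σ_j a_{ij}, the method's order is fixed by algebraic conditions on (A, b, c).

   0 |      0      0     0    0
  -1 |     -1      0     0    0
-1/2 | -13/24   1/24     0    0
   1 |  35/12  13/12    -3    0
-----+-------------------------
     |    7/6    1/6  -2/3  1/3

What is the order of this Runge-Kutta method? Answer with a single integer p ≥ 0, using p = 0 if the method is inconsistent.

b = (7/6, 1/6, -2/3, 1/3)
c = (0, -1, -1/2, 1)
Ac = (0, 0, -1/24, 5/12)
Σ b_i: 7/6·1 + 1/6·1 + (-2/3)·1 + 1/3·1 = 1 ✓
b·c: 1/6·(-1) + (-2/3)·(-1/2) + 1/3·1 = 1/2 ✓
b·c²: 1/6·1 + (-2/3)·1/4 + 1/3·1 = 1/3 ✓
b·Ac: (-2/3)·(-1/24) + 1/3·5/12 = 1/6 ✓
b·c³: 1/6·(-1) + (-2/3)·(-1/8) + 1/3·1 = 1/4 ✓
b·(c∘Ac): (-2/3)·1/48 + 1/3·5/12 = 1/8 ✓
b·Ac²: (-2/3)·1/24 + 1/3·1/3 = 1/12 ✓
b·A²c: 1/3·1/8 = 1/24 ✓; 4 stages ⇒ order 4.

4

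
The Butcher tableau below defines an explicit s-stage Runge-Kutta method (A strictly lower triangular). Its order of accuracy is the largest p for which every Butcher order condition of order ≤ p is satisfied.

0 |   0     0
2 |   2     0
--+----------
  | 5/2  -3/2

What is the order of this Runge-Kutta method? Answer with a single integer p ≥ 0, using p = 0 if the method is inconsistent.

1

b = (5/2, -3/2)
c = (0, 2)
Σ b_i: 5/2·1 + (-3/2)·1 = 1 ✓
b·c: (-3/2)·2 = -3 ≠ 1/2 ⇒ order 1.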